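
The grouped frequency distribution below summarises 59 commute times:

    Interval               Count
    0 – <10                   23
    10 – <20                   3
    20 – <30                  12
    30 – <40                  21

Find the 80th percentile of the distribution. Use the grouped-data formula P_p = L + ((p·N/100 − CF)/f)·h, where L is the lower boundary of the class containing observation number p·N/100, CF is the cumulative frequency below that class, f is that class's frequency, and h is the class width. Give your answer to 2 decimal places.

N = 59; target position k = 80/100 · 59 = 47.2.
Cumulative frequencies: 23, 26, 38, 59.
Observation 47.2 falls in the class 30 – <40.
L = 30, CF = 38, f = 21, h = 10.
P80 = 30 + ((47.2 − 38)/21)·10 = 30 + 4.38095 = 34.381.

34.38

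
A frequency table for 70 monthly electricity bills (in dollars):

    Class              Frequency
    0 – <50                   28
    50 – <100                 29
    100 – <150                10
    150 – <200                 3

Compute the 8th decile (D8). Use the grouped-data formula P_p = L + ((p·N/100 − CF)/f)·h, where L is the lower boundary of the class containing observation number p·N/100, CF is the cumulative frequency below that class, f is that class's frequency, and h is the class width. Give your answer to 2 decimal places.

98.28

N = 70; target position k = 80/100 · 70 = 56.
Cumulative frequencies: 28, 57, 67, 70.
Observation 56 falls in the class 50 – <100.
L = 50, CF = 28, f = 29, h = 50.
P80 = 50 + ((56 − 28)/29)·50 = 50 + 48.2759 = 98.2759.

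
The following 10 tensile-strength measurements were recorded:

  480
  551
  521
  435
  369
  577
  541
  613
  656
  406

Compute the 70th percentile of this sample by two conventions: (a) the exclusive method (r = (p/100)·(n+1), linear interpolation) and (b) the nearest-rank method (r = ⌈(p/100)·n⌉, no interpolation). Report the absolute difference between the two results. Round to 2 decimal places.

18.20

Sorted: 369, 406, 435, 480, 521, 541, 551, 577, 613, 656.
n = 10.
(a) r = 7.7; between ranks 7 (551) and 8 (577): 569.2.
(b) the nearest-rank method: rank 7 → 551.
|569.2 − 551| = 18.2.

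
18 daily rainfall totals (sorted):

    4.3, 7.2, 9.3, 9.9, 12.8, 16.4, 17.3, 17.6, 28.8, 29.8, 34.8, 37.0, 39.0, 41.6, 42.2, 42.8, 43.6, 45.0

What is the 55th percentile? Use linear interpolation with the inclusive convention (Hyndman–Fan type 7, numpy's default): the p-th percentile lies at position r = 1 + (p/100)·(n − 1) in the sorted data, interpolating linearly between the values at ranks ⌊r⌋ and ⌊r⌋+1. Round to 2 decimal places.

31.55

n = 18.
r = 1 + (55/100)·(18 − 1) = 1 + 9.35 = 10.35.
Rank 10 is 29.8 and rank 11 is 34.8.
Interpolate: 29.8 + 0.35·(34.8 − 29.8) = 29.8 + 0.35·5 = 31.55.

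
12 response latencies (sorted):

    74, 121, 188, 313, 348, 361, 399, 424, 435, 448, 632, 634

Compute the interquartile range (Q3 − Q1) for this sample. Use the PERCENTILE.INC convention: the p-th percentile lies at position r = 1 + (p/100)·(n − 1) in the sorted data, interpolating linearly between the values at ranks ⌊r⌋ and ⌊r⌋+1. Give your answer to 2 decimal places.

n = 12.
P25: r = 3.75; ranks 3–4 are 188, 313; interpolating gives 281.75.
P75: r = 9.25; ranks 9–10 are 435, 448; interpolating gives 438.25.
Difference: 438.25 − 281.75 = 156.5.

156.50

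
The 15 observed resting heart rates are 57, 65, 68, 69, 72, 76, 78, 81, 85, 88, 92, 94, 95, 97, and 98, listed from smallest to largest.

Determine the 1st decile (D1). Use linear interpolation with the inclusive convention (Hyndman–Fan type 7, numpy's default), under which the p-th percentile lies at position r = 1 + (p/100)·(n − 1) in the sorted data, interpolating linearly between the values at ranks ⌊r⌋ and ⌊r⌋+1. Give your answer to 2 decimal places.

66.20

n = 15.
r = 1 + (10/100)·(15 − 1) = 1 + 1.4 = 2.4.
Rank 2 is 65 and rank 3 is 68.
Interpolate: 65 + 0.4·(68 − 65) = 65 + 0.4·3 = 66.2.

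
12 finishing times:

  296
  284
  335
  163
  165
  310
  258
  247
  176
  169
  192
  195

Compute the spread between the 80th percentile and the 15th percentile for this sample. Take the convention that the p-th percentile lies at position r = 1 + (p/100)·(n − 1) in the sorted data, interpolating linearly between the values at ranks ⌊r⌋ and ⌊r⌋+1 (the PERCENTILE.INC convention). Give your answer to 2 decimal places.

126.00

Sorted: 163, 165, 169, 176, 192, 195, 247, 258, 284, 296, 310, 335.
n = 12.
P15: r = 2.65; ranks 2–3 are 165, 169; interpolating gives 167.6.
P80: r = 9.8; ranks 9–10 are 284, 296; interpolating gives 293.6.
Difference: 293.6 − 167.6 = 126.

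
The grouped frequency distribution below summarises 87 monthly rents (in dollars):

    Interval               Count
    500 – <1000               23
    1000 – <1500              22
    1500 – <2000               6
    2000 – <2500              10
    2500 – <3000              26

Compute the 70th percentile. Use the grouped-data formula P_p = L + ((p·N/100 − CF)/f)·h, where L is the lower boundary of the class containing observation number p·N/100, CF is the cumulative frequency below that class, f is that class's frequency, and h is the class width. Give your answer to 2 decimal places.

2495.00

N = 87; target position k = 70/100 · 87 = 60.9.
Cumulative frequencies: 23, 45, 51, 61, 87.
Observation 60.9 falls in the class 2000 – <2500.
L = 2000, CF = 51, f = 10, h = 500.
P70 = 2000 + ((60.9 − 51)/10)·500 = 2000 + 495 = 2495.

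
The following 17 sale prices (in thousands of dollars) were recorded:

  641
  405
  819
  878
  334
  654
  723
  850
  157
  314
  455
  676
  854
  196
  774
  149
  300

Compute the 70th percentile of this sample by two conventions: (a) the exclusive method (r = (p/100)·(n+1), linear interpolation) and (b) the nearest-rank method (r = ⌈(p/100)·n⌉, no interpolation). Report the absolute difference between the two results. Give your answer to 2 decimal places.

Sorted: 149, 157, 196, 300, 314, 334, 405, 455, 641, 654, 676, 723, 774, 819, 850, 854, 878.
n = 17.
(a) r = 12.6; between ranks 12 (723) and 13 (774): 753.6.
(b) the nearest-rank method: rank 12 → 723.
|753.6 − 723| = 30.6.

30.60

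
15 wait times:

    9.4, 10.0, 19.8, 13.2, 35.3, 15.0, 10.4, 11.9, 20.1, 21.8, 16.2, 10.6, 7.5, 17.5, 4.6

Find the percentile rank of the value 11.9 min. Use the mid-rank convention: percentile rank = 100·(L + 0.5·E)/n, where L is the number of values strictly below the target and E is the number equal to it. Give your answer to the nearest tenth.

Sorted: 4.6, 7.5, 9.4, 10.0, 10.4, 10.6, 11.9, 13.2, 15.0, 16.2, 17.5, 19.8, 20.1, 21.8, 35.3.
Count below 11.9: L = 6; count equal: E = 1; n = 15.
Percentile rank = 100·(6 + 0.5·1)/15 = 100·6.5/15 = 43.33.

43.3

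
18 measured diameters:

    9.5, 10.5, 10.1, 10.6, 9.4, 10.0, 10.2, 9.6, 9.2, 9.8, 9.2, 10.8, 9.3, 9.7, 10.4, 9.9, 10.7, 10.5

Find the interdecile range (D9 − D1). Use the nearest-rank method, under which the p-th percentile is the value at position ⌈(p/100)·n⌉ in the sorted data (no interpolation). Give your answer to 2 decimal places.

1.50

Sorted: 9.2, 9.2, 9.3, 9.4, 9.5, 9.6, 9.7, 9.8, 9.9, 10.0, 10.1, 10.2, 10.4, 10.5, 10.5, 10.6, 10.7, 10.8.
n = 18.
P10: rank ⌈10/100·18⌉ = 2 → 9.2.
P90: rank ⌈90/100·18⌉ = 17 → 10.7.
Difference: 10.7 − 9.2 = 1.5.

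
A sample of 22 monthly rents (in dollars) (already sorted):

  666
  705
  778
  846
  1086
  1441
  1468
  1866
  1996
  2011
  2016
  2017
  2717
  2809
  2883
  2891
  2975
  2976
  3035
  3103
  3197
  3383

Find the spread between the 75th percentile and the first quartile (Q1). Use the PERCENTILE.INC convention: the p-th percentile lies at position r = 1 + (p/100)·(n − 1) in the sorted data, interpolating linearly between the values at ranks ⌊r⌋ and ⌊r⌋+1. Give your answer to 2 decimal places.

1506.25

n = 22.
P25: r = 6.25; ranks 6–7 are 1441, 1468; interpolating gives 1447.75.
P75: r = 16.75; ranks 16–17 are 2891, 2975; interpolating gives 2954.
Difference: 2954 − 1447.75 = 1506.25.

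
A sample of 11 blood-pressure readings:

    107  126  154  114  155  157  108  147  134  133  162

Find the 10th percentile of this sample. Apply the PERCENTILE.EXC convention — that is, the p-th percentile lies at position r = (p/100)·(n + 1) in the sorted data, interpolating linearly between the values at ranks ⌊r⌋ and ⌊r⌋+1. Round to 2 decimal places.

107.20

Sorted: 107, 108, 114, 126, 133, 134, 147, 154, 155, 157, 162.
n = 11.
r = (10/100)·(11 + 1) = 1.2.
Rank 1 is 107 and rank 2 is 108.
Interpolate: 107 + 0.2·(108 − 107) = 107 + 0.2·1 = 107.2.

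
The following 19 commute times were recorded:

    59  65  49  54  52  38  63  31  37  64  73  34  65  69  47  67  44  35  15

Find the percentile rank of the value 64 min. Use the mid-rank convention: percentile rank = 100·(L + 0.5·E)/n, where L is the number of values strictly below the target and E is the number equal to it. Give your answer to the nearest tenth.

Sorted: 15, 31, 34, 35, 37, 38, 44, 47, 49, 52, 54, 59, 63, 64, 65, 65, 67, 69, 73.
Count below 64: L = 13; count equal: E = 1; n = 19.
Percentile rank = 100·(13 + 0.5·1)/19 = 100·13.5/19 = 71.05.

71.1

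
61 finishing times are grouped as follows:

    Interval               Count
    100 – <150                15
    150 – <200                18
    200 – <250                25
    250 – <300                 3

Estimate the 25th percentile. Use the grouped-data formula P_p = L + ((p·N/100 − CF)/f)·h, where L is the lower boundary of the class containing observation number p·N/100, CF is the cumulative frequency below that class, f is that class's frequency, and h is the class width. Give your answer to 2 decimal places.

150.69

N = 61; target position k = 25/100 · 61 = 15.25.
Cumulative frequencies: 15, 33, 58, 61.
Observation 15.25 falls in the class 150 – <200.
L = 150, CF = 15, f = 18, h = 50.
P25 = 150 + ((15.25 − 15)/18)·50 = 150 + 0.694444 = 150.694.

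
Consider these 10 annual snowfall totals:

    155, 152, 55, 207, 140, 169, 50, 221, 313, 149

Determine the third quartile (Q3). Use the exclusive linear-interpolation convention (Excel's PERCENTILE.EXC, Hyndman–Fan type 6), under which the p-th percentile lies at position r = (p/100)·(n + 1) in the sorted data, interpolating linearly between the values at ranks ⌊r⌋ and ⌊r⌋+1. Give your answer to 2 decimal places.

Sorted: 50, 55, 140, 149, 152, 155, 169, 207, 221, 313.
n = 10.
r = (75/100)·(10 + 1) = 8.25.
Rank 8 is 207 and rank 9 is 221.
Interpolate: 207 + 0.25·(221 − 207) = 207 + 0.25·14 = 210.5.

210.50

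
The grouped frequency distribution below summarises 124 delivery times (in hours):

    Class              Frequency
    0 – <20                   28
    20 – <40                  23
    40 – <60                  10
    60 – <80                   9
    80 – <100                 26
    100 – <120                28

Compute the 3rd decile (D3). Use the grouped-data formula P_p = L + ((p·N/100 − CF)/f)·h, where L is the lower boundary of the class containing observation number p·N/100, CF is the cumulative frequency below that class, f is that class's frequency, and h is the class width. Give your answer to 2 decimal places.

N = 124; target position k = 30/100 · 124 = 37.2.
Cumulative frequencies: 28, 51, 61, 70, 96, 124.
Observation 37.2 falls in the class 20 – <40.
L = 20, CF = 28, f = 23, h = 20.
P30 = 20 + ((37.2 − 28)/23)·20 = 20 + 8 = 28.

28.00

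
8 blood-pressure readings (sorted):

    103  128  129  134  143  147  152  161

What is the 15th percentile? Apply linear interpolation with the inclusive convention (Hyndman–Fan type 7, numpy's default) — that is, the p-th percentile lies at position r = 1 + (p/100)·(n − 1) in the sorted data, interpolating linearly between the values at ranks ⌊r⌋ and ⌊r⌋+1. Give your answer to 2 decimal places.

128.05

n = 8.
r = 1 + (15/100)·(8 − 1) = 1 + 1.05 = 2.05.
Rank 2 is 128 and rank 3 is 129.
Interpolate: 128 + 0.05·(129 − 128) = 128 + 0.05·1 = 128.05.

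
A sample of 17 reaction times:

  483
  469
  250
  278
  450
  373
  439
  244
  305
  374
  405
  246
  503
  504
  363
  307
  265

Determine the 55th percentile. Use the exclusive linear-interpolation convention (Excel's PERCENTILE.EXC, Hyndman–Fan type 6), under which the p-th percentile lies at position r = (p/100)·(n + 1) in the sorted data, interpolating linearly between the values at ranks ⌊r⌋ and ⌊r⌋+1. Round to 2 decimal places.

373.90

Sorted: 244, 246, 250, 265, 278, 305, 307, 363, 373, 374, 405, 439, 450, 469, 483, 503, 504.
n = 17.
r = (55/100)·(17 + 1) = 9.9.
Rank 9 is 373 and rank 10 is 374.
Interpolate: 373 + 0.9·(374 − 373) = 373 + 0.9·1 = 373.9.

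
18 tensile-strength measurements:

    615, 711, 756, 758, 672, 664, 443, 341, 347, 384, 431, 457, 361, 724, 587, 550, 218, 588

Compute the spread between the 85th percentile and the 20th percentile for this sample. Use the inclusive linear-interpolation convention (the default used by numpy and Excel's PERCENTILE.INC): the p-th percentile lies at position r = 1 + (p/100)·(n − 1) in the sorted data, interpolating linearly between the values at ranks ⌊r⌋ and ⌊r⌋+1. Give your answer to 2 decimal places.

346.65

Sorted: 218, 341, 347, 361, 384, 431, 443, 457, 550, 587, 588, 615, 664, 672, 711, 724, 756, 758.
n = 18.
P20: r = 4.4; ranks 4–5 are 361, 384; interpolating gives 370.2.
P85: r = 15.45; ranks 15–16 are 711, 724; interpolating gives 716.85.
Difference: 716.85 − 370.2 = 346.65.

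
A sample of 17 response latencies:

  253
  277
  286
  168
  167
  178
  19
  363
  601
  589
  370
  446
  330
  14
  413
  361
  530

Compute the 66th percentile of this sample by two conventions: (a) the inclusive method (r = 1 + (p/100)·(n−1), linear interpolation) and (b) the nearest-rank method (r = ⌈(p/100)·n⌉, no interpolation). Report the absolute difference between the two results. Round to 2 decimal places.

3.08

Sorted: 14, 19, 167, 168, 178, 253, 277, 286, 330, 361, 363, 370, 413, 446, 530, 589, 601.
n = 17.
(a) r = 11.56; between ranks 11 (363) and 12 (370): 366.92.
(b) the nearest-rank method: rank 12 → 370.
|366.92 − 370| = 3.08.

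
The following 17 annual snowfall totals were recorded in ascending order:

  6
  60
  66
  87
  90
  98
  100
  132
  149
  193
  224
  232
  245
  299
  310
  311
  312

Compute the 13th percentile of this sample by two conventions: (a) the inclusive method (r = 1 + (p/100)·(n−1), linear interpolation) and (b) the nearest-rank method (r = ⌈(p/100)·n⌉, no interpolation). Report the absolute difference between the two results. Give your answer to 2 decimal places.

n = 17.
(a) r = 3.08; between ranks 3 (66) and 4 (87): 67.68.
(b) the nearest-rank method: rank 3 → 66.
|67.68 − 66| = 1.68.

1.68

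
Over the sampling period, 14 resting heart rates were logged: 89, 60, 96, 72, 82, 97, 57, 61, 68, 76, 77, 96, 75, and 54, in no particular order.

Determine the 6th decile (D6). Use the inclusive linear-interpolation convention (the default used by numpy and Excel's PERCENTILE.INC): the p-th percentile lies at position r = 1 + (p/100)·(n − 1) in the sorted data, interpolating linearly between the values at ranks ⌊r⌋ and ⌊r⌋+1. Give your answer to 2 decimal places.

Sorted: 54, 57, 60, 61, 68, 72, 75, 76, 77, 82, 89, 96, 96, 97.
n = 14.
r = 1 + (60/100)·(14 − 1) = 1 + 7.8 = 8.8.
Rank 8 is 76 and rank 9 is 77.
Interpolate: 76 + 0.8·(77 − 76) = 76 + 0.8·1 = 76.8.

76.80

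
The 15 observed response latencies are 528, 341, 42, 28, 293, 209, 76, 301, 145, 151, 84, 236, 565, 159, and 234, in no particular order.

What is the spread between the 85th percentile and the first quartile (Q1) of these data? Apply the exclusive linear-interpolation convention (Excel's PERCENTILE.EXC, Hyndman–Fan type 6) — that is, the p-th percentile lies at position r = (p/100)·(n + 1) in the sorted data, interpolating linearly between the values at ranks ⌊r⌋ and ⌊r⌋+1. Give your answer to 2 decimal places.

Sorted: 28, 42, 76, 84, 145, 151, 159, 209, 234, 236, 293, 301, 341, 528, 565.
n = 15.
P25: r = 4 (integer) → 84.
P85: r = 13.6; ranks 13–14 are 341, 528; interpolating gives 453.2.
Difference: 453.2 − 84 = 369.2.

369.20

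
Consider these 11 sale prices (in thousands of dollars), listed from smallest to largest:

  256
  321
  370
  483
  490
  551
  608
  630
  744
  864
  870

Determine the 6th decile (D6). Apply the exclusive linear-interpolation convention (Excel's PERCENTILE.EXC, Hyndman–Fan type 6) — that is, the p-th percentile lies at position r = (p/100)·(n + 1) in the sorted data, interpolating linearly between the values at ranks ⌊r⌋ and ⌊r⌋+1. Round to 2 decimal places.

612.40

n = 11.
r = (60/100)·(11 + 1) = 7.2.
Rank 7 is 608 and rank 8 is 630.
Interpolate: 608 + 0.2·(630 − 608) = 608 + 0.2·22 = 612.4.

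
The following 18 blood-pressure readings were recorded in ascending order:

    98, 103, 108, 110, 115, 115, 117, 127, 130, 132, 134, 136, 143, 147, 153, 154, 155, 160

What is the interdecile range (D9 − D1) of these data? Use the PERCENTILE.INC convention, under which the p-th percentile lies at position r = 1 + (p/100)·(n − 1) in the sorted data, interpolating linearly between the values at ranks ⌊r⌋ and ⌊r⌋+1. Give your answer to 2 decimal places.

47.80

n = 18.
P10: r = 2.7; ranks 2–3 are 103, 108; interpolating gives 106.5.
P90: r = 16.3; ranks 16–17 are 154, 155; interpolating gives 154.3.
Difference: 154.3 − 106.5 = 47.8.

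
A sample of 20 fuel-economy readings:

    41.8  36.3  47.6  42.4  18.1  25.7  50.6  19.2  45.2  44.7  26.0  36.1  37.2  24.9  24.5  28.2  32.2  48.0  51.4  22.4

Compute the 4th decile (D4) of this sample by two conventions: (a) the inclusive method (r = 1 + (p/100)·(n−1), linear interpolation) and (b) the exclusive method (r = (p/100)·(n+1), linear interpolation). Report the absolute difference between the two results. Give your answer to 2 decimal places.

0.80

Sorted: 18.1, 19.2, 22.4, 24.5, 24.9, 25.7, 26.0, 28.2, 32.2, 36.1, 36.3, 37.2, 41.8, 42.4, 44.7, 45.2, 47.6, 48.0, 50.6, 51.4.
n = 20.
(a) r = 8.6; between ranks 8 (28.2) and 9 (32.2): 30.6.
(b) r = 8.4; between ranks 8 (28.2) and 9 (32.2): 29.8.
|30.6 − 29.8| = 0.8.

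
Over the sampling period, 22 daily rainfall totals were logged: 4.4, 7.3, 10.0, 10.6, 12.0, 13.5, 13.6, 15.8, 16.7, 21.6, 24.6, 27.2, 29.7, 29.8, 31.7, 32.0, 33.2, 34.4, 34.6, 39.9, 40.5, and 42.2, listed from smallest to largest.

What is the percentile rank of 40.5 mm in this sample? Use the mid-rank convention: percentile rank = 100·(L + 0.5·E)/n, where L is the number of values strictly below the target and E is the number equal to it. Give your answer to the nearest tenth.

93.2

Count below 40.5: L = 20; count equal: E = 1; n = 22.
Percentile rank = 100·(20 + 0.5·1)/22 = 100·20.5/22 = 93.18.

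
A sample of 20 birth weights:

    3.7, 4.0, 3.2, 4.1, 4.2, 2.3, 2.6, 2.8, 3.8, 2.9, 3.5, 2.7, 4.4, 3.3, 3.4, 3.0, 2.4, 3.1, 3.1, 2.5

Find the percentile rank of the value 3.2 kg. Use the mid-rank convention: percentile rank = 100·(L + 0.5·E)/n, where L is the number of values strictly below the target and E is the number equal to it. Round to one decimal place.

52.5

Sorted: 2.3, 2.4, 2.5, 2.6, 2.7, 2.8, 2.9, 3.0, 3.1, 3.1, 3.2, 3.3, 3.4, 3.5, 3.7, 3.8, 4.0, 4.1, 4.2, 4.4.
Count below 3.2: L = 10; count equal: E = 1; n = 20.
Percentile rank = 100·(10 + 0.5·1)/20 = 100·10.5/20 = 52.5.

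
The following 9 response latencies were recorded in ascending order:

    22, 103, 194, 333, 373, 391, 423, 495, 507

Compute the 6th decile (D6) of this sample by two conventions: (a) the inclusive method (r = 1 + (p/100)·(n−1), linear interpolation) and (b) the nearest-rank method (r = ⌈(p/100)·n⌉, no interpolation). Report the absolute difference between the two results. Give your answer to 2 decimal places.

n = 9.
(a) r = 5.8; between ranks 5 (373) and 6 (391): 387.4.
(b) the nearest-rank method: rank 6 → 391.
|387.4 − 391| = 3.6.

3.60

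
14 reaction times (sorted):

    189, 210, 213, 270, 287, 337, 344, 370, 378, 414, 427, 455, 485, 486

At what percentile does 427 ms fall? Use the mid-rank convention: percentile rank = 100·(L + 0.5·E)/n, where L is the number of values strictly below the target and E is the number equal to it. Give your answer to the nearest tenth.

Count below 427: L = 10; count equal: E = 1; n = 14.
Percentile rank = 100·(10 + 0.5·1)/14 = 100·10.5/14 = 75.

75.0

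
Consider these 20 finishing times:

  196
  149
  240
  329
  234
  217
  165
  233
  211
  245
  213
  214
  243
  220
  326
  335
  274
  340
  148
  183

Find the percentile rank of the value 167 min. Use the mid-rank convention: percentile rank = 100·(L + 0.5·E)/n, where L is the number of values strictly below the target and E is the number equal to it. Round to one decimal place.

Sorted: 148, 149, 165, 183, 196, 211, 213, 214, 217, 220, 233, 234, 240, 243, 245, 274, 326, 329, 335, 340.
Count below 167: L = 3; count equal: E = 0; n = 20.
Percentile rank = 100·(3 + 0.5·0)/20 = 100·3/20 = 15.

15.0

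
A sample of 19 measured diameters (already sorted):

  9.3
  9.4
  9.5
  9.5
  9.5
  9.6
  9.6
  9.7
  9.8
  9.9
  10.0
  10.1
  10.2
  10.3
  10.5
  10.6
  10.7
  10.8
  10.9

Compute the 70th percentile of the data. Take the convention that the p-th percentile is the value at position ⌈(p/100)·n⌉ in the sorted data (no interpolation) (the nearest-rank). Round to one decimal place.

10.3

n = 19.
Position = ⌈70/100 · 19⌉ = ⌈13.3⌉ = 14.
The value at rank 14 is 10.3.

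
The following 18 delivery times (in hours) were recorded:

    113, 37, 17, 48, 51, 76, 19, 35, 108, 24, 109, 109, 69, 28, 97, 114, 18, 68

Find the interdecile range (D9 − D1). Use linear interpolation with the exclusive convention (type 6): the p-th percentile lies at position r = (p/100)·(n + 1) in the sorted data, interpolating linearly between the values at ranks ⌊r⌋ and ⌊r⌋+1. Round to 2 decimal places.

Sorted: 17, 18, 19, 24, 28, 35, 37, 48, 51, 68, 69, 76, 97, 108, 109, 109, 113, 114.
n = 18.
P10: r = 1.9; ranks 1–2 are 17, 18; interpolating gives 17.9.
P90: r = 17.1; ranks 17–18 are 113, 114; interpolating gives 113.1.
Difference: 113.1 − 17.9 = 95.2.

95.20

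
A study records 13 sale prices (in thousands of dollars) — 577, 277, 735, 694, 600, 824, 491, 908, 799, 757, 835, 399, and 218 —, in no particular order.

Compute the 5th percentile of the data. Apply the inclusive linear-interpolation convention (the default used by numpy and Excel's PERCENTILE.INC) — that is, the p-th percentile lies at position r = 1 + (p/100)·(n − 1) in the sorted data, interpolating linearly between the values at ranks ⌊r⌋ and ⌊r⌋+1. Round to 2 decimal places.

Sorted: 218, 277, 399, 491, 577, 600, 694, 735, 757, 799, 824, 835, 908.
n = 13.
r = 1 + (5/100)·(13 − 1) = 1 + 0.6 = 1.6.
Rank 1 is 218 and rank 2 is 277.
Interpolate: 218 + 0.6·(277 − 218) = 218 + 0.6·59 = 253.4.

253.40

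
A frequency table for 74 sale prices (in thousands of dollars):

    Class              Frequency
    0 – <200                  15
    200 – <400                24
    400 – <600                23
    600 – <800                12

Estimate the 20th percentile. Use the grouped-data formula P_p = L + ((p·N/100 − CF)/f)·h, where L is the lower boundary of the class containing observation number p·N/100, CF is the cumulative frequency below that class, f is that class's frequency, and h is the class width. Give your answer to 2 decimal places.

N = 74; target position k = 20/100 · 74 = 14.8.
Cumulative frequencies: 15, 39, 62, 74.
Observation 14.8 falls in the class 0 – <200.
L = 0, CF = 0, f = 15, h = 200.
P20 = 0 + ((14.8 − 0)/15)·200 = 0 + 197.333 = 197.333.

197.33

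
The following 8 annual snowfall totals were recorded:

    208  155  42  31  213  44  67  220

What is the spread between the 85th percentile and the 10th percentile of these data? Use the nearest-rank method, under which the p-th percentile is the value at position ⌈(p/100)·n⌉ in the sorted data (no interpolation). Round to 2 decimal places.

182.00

Sorted: 31, 42, 44, 67, 155, 208, 213, 220.
n = 8.
P10: rank ⌈10/100·8⌉ = 1 → 31.
P85: rank ⌈85/100·8⌉ = 7 → 213.
Difference: 213 − 31 = 182.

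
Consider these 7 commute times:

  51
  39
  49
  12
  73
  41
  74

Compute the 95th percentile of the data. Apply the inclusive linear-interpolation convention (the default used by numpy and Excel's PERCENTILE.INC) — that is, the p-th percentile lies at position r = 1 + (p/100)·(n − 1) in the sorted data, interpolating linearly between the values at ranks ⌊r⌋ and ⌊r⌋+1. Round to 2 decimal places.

73.70

Sorted: 12, 39, 41, 49, 51, 73, 74.
n = 7.
r = 1 + (95/100)·(7 − 1) = 1 + 5.7 = 6.7.
Rank 6 is 73 and rank 7 is 74.
Interpolate: 73 + 0.7·(74 − 73) = 73 + 0.7·1 = 73.7.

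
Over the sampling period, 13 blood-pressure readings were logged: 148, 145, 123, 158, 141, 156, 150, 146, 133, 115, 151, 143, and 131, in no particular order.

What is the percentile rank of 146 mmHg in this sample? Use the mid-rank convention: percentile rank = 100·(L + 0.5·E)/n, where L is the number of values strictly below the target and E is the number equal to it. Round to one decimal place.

Sorted: 115, 123, 131, 133, 141, 143, 145, 146, 148, 150, 151, 156, 158.
Count below 146: L = 7; count equal: E = 1; n = 13.
Percentile rank = 100·(7 + 0.5·1)/13 = 100·7.5/13 = 57.69.

57.7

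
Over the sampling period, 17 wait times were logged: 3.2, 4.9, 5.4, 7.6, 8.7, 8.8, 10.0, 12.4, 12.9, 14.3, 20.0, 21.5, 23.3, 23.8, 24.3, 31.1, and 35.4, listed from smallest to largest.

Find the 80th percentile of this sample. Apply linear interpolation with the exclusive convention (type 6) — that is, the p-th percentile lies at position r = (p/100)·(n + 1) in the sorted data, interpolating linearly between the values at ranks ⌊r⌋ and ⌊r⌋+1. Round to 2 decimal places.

24.00

n = 17.
r = (80/100)·(17 + 1) = 14.4.
Rank 14 is 23.8 and rank 15 is 24.3.
Interpolate: 23.8 + 0.4·(24.3 − 23.8) = 23.8 + 0.4·0.5 = 24.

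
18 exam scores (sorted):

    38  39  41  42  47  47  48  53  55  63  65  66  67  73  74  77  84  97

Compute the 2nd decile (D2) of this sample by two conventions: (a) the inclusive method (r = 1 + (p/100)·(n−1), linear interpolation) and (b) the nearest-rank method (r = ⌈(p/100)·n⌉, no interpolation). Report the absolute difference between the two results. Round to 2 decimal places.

2.00

n = 18.
(a) r = 4.4; between ranks 4 (42) and 5 (47): 44.
(b) the nearest-rank method: rank 4 → 42.
|44 − 42| = 2.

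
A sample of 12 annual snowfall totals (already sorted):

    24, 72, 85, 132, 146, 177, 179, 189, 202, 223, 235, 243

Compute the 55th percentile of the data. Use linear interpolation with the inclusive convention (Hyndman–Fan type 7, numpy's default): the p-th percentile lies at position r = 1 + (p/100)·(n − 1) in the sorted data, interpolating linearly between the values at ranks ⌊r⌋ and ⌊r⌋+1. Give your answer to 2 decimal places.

n = 12.
r = 1 + (55/100)·(12 − 1) = 1 + 6.05 = 7.05.
Rank 7 is 179 and rank 8 is 189.
Interpolate: 179 + 0.05·(189 − 179) = 179 + 0.05·10 = 179.5.

179.50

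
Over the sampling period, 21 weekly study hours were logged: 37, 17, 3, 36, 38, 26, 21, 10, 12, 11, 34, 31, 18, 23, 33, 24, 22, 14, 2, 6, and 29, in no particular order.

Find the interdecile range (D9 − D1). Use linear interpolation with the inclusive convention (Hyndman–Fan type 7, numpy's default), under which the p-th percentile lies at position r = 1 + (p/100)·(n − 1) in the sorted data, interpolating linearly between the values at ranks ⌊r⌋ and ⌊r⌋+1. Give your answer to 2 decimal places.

Sorted: 2, 3, 6, 10, 11, 12, 14, 17, 18, 21, 22, 23, 24, 26, 29, 31, 33, 34, 36, 37, 38.
n = 21.
P10: r = 3 (integer) → 6.
P90: r = 19 (integer) → 36.
Difference: 36 − 6 = 30.

30.00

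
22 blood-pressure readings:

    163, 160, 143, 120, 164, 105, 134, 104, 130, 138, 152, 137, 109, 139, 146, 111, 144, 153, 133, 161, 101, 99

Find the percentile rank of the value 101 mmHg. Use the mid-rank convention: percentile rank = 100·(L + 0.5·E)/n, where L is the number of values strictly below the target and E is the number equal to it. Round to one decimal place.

Sorted: 99, 101, 104, 105, 109, 111, 120, 130, 133, 134, 137, 138, 139, 143, 144, 146, 152, 153, 160, 161, 163, 164.
Count below 101: L = 1; count equal: E = 1; n = 22.
Percentile rank = 100·(1 + 0.5·1)/22 = 100·1.5/22 = 6.818.

6.8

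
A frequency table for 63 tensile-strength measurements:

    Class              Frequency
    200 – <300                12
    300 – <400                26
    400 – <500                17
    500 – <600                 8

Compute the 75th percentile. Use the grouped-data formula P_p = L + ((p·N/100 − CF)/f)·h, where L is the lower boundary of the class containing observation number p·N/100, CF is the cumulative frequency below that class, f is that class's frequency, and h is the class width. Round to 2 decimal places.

454.41

N = 63; target position k = 75/100 · 63 = 47.25.
Cumulative frequencies: 12, 38, 55, 63.
Observation 47.25 falls in the class 400 – <500.
L = 400, CF = 38, f = 17, h = 100.
P75 = 400 + ((47.25 − 38)/17)·100 = 400 + 54.4118 = 454.412.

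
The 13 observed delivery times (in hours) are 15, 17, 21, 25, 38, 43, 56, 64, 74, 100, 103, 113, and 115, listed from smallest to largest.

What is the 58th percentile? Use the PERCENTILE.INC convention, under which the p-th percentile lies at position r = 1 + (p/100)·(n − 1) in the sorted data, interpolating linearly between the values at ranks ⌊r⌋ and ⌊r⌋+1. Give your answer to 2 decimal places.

n = 13.
r = 1 + (58/100)·(13 − 1) = 1 + 6.96 = 7.96.
Rank 7 is 56 and rank 8 is 64.
Interpolate: 56 + 0.96·(64 − 56) = 56 + 0.96·8 = 63.68.

63.68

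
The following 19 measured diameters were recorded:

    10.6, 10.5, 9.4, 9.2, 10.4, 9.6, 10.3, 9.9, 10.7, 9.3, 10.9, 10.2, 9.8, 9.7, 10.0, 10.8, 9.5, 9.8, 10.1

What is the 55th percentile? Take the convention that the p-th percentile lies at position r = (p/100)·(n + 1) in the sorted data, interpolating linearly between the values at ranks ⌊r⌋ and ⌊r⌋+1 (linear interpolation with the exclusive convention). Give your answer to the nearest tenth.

Sorted: 9.2, 9.3, 9.4, 9.5, 9.6, 9.7, 9.8, 9.8, 9.9, 10.0, 10.1, 10.2, 10.3, 10.4, 10.5, 10.6, 10.7, 10.8, 10.9.
n = 19.
r = (55/100)·(19 + 1) = 11.
r is an integer, so P55 is the value at rank 11: 10.1.

10.1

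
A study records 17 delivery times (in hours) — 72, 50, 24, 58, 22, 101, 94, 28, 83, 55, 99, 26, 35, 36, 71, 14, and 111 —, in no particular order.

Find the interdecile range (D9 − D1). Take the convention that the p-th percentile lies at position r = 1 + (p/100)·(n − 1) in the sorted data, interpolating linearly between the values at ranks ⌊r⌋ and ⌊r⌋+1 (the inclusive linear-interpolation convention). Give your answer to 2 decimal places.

76.60

Sorted: 14, 22, 24, 26, 28, 35, 36, 50, 55, 58, 71, 72, 83, 94, 99, 101, 111.
n = 17.
P10: r = 2.6; ranks 2–3 are 22, 24; interpolating gives 23.2.
P90: r = 15.4; ranks 15–16 are 99, 101; interpolating gives 99.8.
Difference: 99.8 − 23.2 = 76.6.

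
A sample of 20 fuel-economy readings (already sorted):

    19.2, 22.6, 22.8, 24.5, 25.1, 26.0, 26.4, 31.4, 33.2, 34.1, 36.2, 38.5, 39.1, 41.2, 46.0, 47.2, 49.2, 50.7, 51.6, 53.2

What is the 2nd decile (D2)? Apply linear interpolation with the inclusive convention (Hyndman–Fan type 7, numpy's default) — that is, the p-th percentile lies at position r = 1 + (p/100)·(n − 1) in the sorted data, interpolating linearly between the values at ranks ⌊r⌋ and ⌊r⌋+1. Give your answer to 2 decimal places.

n = 20.
r = 1 + (20/100)·(20 − 1) = 1 + 3.8 = 4.8.
Rank 4 is 24.5 and rank 5 is 25.1.
Interpolate: 24.5 + 0.8·(25.1 − 24.5) = 24.5 + 0.8·0.6 = 24.98.

24.98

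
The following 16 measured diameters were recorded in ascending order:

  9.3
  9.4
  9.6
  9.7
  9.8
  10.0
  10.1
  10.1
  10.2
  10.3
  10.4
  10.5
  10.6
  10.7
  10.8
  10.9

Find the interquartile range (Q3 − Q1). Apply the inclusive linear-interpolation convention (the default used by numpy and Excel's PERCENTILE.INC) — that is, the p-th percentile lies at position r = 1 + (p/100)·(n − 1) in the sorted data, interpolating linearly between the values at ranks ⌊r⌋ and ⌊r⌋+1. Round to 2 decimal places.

n = 16.
P25: r = 4.75; ranks 4–5 are 9.7, 9.8; interpolating gives 9.775.
P75: r = 12.25; ranks 12–13 are 10.5, 10.6; interpolating gives 10.525.
Difference: 10.525 − 9.775 = 0.75.

0.75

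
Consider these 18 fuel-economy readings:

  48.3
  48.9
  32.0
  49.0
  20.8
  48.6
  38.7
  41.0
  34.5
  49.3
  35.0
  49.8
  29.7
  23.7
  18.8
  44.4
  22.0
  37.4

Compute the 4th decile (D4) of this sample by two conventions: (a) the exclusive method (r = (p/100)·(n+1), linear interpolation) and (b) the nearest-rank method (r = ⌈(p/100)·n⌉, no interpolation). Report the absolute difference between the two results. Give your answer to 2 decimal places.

Sorted: 18.8, 20.8, 22.0, 23.7, 29.7, 32.0, 34.5, 35.0, 37.4, 38.7, 41.0, 44.4, 48.3, 48.6, 48.9, 49.0, 49.3, 49.8.
n = 18.
(a) r = 7.6; between ranks 7 (34.5) and 8 (35.0): 34.8.
(b) the nearest-rank method: rank 8 → 35.
|34.8 − 35| = 0.2.

0.20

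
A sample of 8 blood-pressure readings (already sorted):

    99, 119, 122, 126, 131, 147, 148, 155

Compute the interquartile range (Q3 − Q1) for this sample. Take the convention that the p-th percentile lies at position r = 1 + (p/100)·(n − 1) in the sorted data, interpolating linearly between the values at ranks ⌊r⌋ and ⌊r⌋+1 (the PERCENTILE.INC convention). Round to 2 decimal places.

n = 8.
P25: r = 2.75; ranks 2–3 are 119, 122; interpolating gives 121.25.
P75: r = 6.25; ranks 6–7 are 147, 148; interpolating gives 147.25.
Difference: 147.25 − 121.25 = 26.

26.00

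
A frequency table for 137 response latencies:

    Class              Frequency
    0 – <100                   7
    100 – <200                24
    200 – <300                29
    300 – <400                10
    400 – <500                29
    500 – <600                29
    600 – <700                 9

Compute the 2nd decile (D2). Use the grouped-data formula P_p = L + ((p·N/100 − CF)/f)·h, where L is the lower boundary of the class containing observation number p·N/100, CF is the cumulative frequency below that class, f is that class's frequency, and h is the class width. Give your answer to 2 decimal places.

185.00

N = 137; target position k = 20/100 · 137 = 27.4.
Cumulative frequencies: 7, 31, 60, 70, 99, 128, 137.
Observation 27.4 falls in the class 100 – <200.
L = 100, CF = 7, f = 24, h = 100.
P20 = 100 + ((27.4 − 7)/24)·100 = 100 + 85 = 185.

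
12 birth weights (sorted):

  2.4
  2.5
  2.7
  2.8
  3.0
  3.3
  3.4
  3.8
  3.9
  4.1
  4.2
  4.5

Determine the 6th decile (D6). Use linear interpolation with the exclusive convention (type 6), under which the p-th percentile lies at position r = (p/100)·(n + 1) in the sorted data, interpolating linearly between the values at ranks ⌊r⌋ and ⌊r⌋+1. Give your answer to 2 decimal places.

n = 12.
r = (60/100)·(12 + 1) = 7.8.
Rank 7 is 3.4 and rank 8 is 3.8.
Interpolate: 3.4 + 0.8·(3.8 − 3.4) = 3.4 + 0.8·0.4 = 3.72.

3.72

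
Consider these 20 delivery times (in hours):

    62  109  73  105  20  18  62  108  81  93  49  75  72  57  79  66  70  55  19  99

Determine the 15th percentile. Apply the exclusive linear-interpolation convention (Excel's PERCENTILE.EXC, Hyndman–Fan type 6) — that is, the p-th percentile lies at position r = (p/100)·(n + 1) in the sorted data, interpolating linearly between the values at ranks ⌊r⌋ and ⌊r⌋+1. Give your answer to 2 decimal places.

Sorted: 18, 19, 20, 49, 55, 57, 62, 62, 66, 70, 72, 73, 75, 79, 81, 93, 99, 105, 108, 109.
n = 20.
r = (15/100)·(20 + 1) = 3.15.
Rank 3 is 20 and rank 4 is 49.
Interpolate: 20 + 0.15·(49 − 20) = 20 + 0.15·29 = 24.35.

24.35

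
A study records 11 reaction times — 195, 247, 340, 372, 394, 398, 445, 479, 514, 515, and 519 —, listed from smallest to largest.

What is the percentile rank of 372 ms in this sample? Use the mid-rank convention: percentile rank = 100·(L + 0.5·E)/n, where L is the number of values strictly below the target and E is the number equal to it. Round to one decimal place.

Count below 372: L = 3; count equal: E = 1; n = 11.
Percentile rank = 100·(3 + 0.5·1)/11 = 100·3.5/11 = 31.82.

31.8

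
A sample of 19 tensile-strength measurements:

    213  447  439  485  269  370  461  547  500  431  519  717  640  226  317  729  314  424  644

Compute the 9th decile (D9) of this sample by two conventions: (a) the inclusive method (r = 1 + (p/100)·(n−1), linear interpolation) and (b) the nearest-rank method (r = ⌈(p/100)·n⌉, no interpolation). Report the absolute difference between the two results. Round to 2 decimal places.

58.40

Sorted: 213, 226, 269, 314, 317, 370, 424, 431, 439, 447, 461, 485, 500, 519, 547, 640, 644, 717, 729.
n = 19.
(a) r = 17.2; between ranks 17 (644) and 18 (717): 658.6.
(b) the nearest-rank method: rank 18 → 717.
|658.6 − 717| = 58.4.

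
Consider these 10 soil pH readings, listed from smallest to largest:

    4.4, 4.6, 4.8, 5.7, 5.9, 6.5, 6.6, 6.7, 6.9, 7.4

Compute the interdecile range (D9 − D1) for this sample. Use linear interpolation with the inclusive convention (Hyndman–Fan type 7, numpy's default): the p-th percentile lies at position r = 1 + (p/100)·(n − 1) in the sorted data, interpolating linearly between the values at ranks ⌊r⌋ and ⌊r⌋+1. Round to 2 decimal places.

2.37

n = 10.
P10: r = 1.9; ranks 1–2 are 4.4, 4.6; interpolating gives 4.58.
P90: r = 9.1; ranks 9–10 are 6.9, 7.4; interpolating gives 6.95.
Difference: 6.95 − 4.58 = 2.37.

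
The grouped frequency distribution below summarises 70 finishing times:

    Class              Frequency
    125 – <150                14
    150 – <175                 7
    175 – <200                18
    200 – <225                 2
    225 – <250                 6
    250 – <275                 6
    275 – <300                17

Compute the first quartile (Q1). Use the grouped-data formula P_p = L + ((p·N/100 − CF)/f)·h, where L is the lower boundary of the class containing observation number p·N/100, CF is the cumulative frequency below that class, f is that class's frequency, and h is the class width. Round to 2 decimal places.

162.50

N = 70; target position k = 25/100 · 70 = 17.5.
Cumulative frequencies: 14, 21, 39, 41, 47, 53, 70.
Observation 17.5 falls in the class 150 – <175.
L = 150, CF = 14, f = 7, h = 25.
P25 = 150 + ((17.5 − 14)/7)·25 = 150 + 12.5 = 162.5.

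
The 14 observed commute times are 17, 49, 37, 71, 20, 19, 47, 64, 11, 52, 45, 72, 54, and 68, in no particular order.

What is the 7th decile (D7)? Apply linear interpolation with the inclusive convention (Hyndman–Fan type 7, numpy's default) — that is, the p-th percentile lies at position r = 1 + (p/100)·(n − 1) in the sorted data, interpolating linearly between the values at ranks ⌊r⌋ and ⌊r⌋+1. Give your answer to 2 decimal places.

55.00

Sorted: 11, 17, 19, 20, 37, 45, 47, 49, 52, 54, 64, 68, 71, 72.
n = 14.
r = 1 + (70/100)·(14 − 1) = 1 + 9.1 = 10.1.
Rank 10 is 54 and rank 11 is 64.
Interpolate: 54 + 0.1·(64 − 54) = 54 + 0.1·10 = 55.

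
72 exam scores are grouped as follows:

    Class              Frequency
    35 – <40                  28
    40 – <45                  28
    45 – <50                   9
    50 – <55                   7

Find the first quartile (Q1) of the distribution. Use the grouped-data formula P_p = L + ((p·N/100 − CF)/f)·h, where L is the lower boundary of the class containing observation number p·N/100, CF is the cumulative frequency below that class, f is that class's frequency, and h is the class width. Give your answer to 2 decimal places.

38.21

N = 72; target position k = 25/100 · 72 = 18.
Cumulative frequencies: 28, 56, 65, 72.
Observation 18 falls in the class 35 – <40.
L = 35, CF = 0, f = 28, h = 5.
P25 = 35 + ((18 − 0)/28)·5 = 35 + 3.21429 = 38.2143.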